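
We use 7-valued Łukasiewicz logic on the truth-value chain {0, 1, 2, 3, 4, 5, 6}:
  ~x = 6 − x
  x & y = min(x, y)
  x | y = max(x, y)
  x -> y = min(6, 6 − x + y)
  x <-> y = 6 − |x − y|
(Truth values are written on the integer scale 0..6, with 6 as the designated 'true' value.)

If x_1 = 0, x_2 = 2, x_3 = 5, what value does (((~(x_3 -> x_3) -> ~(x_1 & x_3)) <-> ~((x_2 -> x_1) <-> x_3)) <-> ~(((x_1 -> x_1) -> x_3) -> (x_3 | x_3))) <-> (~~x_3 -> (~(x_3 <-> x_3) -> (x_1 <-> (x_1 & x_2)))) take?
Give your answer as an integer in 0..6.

5

x_3 -> x_3 = 5 -> 5 = 6
~(x_3 -> x_3) = ~6 = 0
x_1 & x_3 = 0 & 5 = 0
~(x_1 & x_3) = ~0 = 6
~(x_3 -> x_3) -> ~(x_1 & x_3) = 0 -> 6 = 6
x_2 -> x_1 = 2 -> 0 = 4
(x_2 -> x_1) <-> x_3 = 4 <-> 5 = 5
~((x_2 -> x_1) <-> x_3) = ~5 = 1
(~(x_3 -> x_3) -> ~(x_1 & x_3)) <-> ~((x_2 -> x_1) <-> x_3) = 6 <-> 1 = 1
x_1 -> x_1 = 0 -> 0 = 6
(x_1 -> x_1) -> x_3 = 6 -> 5 = 5
x_3 | x_3 = 5 | 5 = 5
((x_1 -> x_1) -> x_3) -> (x_3 | x_3) = 5 -> 5 = 6
~(((x_1 -> x_1) -> x_3) -> (x_3 | x_3)) = ~6 = 0
((~(x_3 -> x_3) -> ~(x_1 & x_3)) <-> ~((x_2 -> x_1) <-> x_3)) <-> ~(((x_1 -> x_1) -> x_3) -> (x_3 | x_3)) = 1 <-> 0 = 5
~x_3 = ~5 = 1
~~x_3 = ~1 = 5
x_3 <-> x_3 = 5 <-> 5 = 6
~(x_3 <-> x_3) = ~6 = 0
x_1 & x_2 = 0 & 2 = 0
x_1 <-> (x_1 & x_2) = 0 <-> 0 = 6
~(x_3 <-> x_3) -> (x_1 <-> (x_1 & x_2)) = 0 -> 6 = 6
~~x_3 -> (~(x_3 <-> x_3) -> (x_1 <-> (x_1 & x_2))) = 5 -> 6 = 6
(((~(x_3 -> x_3) -> ~(x_1 & x_3)) <-> ~((x_2 -> x_1) <-> x_3)) <-> ~(((x_1 -> x_1) -> x_3) -> (x_3 | x_3))) <-> (~~x_3 -> (~(x_3 <-> x_3) -> (x_1 <-> (x_1 & x_2)))) = 5 <-> 6 = 5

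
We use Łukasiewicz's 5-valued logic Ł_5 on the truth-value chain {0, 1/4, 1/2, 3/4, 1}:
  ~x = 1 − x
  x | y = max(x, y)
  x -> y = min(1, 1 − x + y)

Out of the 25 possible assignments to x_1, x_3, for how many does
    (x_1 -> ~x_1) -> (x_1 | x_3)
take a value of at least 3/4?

16

value 1: 13 assignments (counts)
value 3/4: 3 assignments (counts)
value 1/2: 5 assignments
value 1/4: 3 assignments
value 0: 1 assignment
So 16 of the 25 assignments meet the threshold.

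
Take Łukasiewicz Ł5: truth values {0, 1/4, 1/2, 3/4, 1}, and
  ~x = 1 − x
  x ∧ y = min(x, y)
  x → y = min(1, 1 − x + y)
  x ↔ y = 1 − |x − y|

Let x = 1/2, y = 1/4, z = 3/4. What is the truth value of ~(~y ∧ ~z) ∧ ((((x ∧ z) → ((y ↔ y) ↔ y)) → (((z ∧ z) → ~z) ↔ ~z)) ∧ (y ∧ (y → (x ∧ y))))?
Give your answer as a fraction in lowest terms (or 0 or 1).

1/4

~y = ~1/4 = 3/4
~z = ~3/4 = 1/4
~y ∧ ~z = 3/4 ∧ 1/4 = 1/4
~(~y ∧ ~z) = ~1/4 = 3/4
x ∧ z = 1/2 ∧ 3/4 = 1/2
y ↔ y = 1/4 ↔ 1/4 = 1
(y ↔ y) ↔ y = 1 ↔ 1/4 = 1/4
(x ∧ z) → ((y ↔ y) ↔ y) = 1/2 → 1/4 = 3/4
z ∧ z = 3/4 ∧ 3/4 = 3/4
~z = ~3/4 = 1/4
(z ∧ z) → ~z = 3/4 → 1/4 = 1/2
~z = ~3/4 = 1/4
((z ∧ z) → ~z) ↔ ~z = 1/2 ↔ 1/4 = 3/4
((x ∧ z) → ((y ↔ y) ↔ y)) → (((z ∧ z) → ~z) ↔ ~z) = 3/4 → 3/4 = 1
x ∧ y = 1/2 ∧ 1/4 = 1/4
y → (x ∧ y) = 1/4 → 1/4 = 1
y ∧ (y → (x ∧ y)) = 1/4 ∧ 1 = 1/4
(((x ∧ z) → ((y ↔ y) ↔ y)) → (((z ∧ z) → ~z) ↔ ~z)) ∧ (y ∧ (y → (x ∧ y))) = 1 ∧ 1/4 = 1/4
~(~y ∧ ~z) ∧ ((((x ∧ z) → ((y ↔ y) ↔ y)) → (((z ∧ z) → ~z) ↔ ~z)) ∧ (y ∧ (y → (x ∧ y)))) = 3/4 ∧ 1/4 = 1/4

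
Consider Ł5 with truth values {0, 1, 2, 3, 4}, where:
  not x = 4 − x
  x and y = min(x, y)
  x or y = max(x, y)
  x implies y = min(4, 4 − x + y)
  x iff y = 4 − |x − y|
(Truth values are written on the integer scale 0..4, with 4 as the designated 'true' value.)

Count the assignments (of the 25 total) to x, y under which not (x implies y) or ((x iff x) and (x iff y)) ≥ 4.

value 4: 6 assignments (counts)
value 3: 10 assignments
value 2: 6 assignments
value 1: 2 assignments
value 0: 1 assignment
So 6 of the 25 assignments meet the threshold.

6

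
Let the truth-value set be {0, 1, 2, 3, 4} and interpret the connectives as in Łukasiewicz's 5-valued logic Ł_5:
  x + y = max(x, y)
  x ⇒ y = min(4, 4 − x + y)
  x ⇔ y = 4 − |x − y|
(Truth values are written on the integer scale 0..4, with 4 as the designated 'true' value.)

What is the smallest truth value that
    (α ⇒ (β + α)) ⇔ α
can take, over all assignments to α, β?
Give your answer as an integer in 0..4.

Take α = 0, β = 0:
β + α = 0 + 0 = 0
α ⇒ (β + α) = 0 ⇒ 0 = 4
(α ⇒ (β + α)) ⇔ α = 4 ⇔ 0 = 0
No assignment yields a value below 0, so this is the minimum.

0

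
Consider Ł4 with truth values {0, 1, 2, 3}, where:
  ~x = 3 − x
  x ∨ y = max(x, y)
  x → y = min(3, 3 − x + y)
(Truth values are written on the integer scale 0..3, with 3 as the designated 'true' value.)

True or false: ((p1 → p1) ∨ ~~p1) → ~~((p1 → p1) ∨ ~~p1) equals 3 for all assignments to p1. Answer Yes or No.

Yes

p1 = 0 ↦ 3
p1 = 1 ↦ 3
p1 = 2 ↦ 3
p1 = 3 ↦ 3
Every assignment gives a value ≥ 3.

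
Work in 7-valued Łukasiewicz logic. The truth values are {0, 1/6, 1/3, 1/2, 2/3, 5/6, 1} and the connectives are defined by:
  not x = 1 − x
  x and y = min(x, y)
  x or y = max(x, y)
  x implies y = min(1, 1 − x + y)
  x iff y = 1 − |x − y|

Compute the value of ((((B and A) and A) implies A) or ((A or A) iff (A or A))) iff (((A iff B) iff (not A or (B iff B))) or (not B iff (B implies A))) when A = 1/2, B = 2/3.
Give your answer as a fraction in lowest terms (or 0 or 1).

B and A = 2/3 and 1/2 = 1/2
(B and A) and A = 1/2 and 1/2 = 1/2
((B and A) and A) implies A = 1/2 implies 1/2 = 1
A or A = 1/2 or 1/2 = 1/2
A or A = 1/2 or 1/2 = 1/2
(A or A) iff (A or A) = 1/2 iff 1/2 = 1
(((B and A) and A) implies A) or ((A or A) iff (A or A)) = 1 or 1 = 1
A iff B = 1/2 iff 2/3 = 5/6
not A = not 1/2 = 1/2
B iff B = 2/3 iff 2/3 = 1
not A or (B iff B) = 1/2 or 1 = 1
(A iff B) iff (not A or (B iff B)) = 5/6 iff 1 = 5/6
not B = not 2/3 = 1/3
B implies A = 2/3 implies 1/2 = 5/6
not B iff (B implies A) = 1/3 iff 5/6 = 1/2
((A iff B) iff (not A or (B iff B))) or (not B iff (B implies A)) = 5/6 or 1/2 = 5/6
((((B and A) and A) implies A) or ((A or A) iff (A or A))) iff (((A iff B) iff (not A or (B iff B))) or (not B iff (B implies A))) = 1 iff 5/6 = 5/6

5/6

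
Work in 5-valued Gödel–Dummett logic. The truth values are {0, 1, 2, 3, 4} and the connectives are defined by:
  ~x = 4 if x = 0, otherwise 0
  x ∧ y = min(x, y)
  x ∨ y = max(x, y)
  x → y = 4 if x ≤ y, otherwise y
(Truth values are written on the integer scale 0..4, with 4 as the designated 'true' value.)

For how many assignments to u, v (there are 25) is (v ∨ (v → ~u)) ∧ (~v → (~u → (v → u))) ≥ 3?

value 4: 13 assignments (counts)
value 3: 4 assignments (counts)
value 2: 4 assignments
value 1: 4 assignments
So 17 of the 25 assignments meet the threshold.

17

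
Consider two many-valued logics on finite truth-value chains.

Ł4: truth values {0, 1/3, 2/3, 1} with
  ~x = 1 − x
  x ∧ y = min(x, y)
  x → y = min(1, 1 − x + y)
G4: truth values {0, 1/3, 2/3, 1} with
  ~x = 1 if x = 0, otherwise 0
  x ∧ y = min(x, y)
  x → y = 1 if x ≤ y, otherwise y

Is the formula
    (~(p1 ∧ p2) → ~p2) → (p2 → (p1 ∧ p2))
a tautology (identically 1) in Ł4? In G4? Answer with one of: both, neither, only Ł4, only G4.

In Ł4: every assignment gives 1 — tautology.
In G4: at p1 = 1/3, p2 = 2/3 the value is 1/3 — not a tautology.

only Ł4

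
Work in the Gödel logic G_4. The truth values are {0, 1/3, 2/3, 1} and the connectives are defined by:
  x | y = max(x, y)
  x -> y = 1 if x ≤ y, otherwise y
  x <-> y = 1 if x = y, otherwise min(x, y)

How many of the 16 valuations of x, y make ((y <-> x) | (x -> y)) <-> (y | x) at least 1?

4

x = 0, y = 0 ↦ 0  <
x = 0, y = 1/3 ↦ 1/3  <
x = 0, y = 2/3 ↦ 2/3  <
x = 0, y = 1 ↦ 1  ≥
x = 1/3, y = 0 ↦ 0  <
x = 1/3, y = 1/3 ↦ 1/3  <
x = 1/3, y = 2/3 ↦ 2/3  <
x = 1/3, y = 1 ↦ 1  ≥
x = 2/3, y = 0 ↦ 0  <
x = 2/3, y = 1/3 ↦ 1/3  <
x = 2/3, y = 2/3 ↦ 2/3  <
x = 2/3, y = 1 ↦ 1  ≥
x = 1, y = 0 ↦ 0  <
x = 1, y = 1/3 ↦ 1/3  <
x = 1, y = 2/3 ↦ 2/3  <
x = 1, y = 1 ↦ 1  ≥
So 4 of the 16 assignments meet the threshold.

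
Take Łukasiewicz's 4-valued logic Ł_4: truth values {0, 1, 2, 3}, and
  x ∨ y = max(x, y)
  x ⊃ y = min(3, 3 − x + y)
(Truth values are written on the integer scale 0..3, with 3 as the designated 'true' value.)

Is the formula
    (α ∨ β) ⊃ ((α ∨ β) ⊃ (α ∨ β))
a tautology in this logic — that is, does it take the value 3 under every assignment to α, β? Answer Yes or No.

Yes

α = 0, β = 0 ↦ 3
α = 0, β = 1 ↦ 3
α = 0, β = 2 ↦ 3
α = 0, β = 3 ↦ 3
α = 1, β = 0 ↦ 3
α = 1, β = 1 ↦ 3
α = 1, β = 2 ↦ 3
α = 1, β = 3 ↦ 3
α = 2, β = 0 ↦ 3
α = 2, β = 1 ↦ 3
α = 2, β = 2 ↦ 3
α = 2, β = 3 ↦ 3
α = 3, β = 0 ↦ 3
α = 3, β = 1 ↦ 3
α = 3, β = 2 ↦ 3
α = 3, β = 3 ↦ 3
Every assignment gives a value ≥ 3.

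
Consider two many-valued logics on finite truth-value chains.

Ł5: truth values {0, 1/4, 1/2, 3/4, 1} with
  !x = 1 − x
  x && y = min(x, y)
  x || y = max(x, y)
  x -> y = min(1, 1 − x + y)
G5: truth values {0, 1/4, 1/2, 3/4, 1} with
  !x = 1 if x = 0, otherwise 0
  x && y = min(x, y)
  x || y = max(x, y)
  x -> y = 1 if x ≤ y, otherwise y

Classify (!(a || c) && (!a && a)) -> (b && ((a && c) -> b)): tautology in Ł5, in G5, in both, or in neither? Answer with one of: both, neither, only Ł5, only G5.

In Ł5: at a = 1/4, b = 0, c = 0 the value is 3/4 — not a tautology.
In G5: every assignment gives 1 — tautology.

only G5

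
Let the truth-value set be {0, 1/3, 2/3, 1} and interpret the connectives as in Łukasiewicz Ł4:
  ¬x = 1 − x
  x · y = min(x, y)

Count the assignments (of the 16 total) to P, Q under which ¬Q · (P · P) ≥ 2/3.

P = 0, Q = 0 ↦ 0  <
P = 0, Q = 1/3 ↦ 0  <
P = 0, Q = 2/3 ↦ 0  <
P = 0, Q = 1 ↦ 0  <
P = 1/3, Q = 0 ↦ 1/3  <
P = 1/3, Q = 1/3 ↦ 1/3  <
P = 1/3, Q = 2/3 ↦ 1/3  <
P = 1/3, Q = 1 ↦ 0  <
P = 2/3, Q = 0 ↦ 2/3  ≥
P = 2/3, Q = 1/3 ↦ 2/3  ≥
P = 2/3, Q = 2/3 ↦ 1/3  <
P = 2/3, Q = 1 ↦ 0  <
P = 1, Q = 0 ↦ 1  ≥
P = 1, Q = 1/3 ↦ 2/3  ≥
P = 1, Q = 2/3 ↦ 1/3  <
P = 1, Q = 1 ↦ 0  <
So 4 of the 16 assignments meet the threshold.

4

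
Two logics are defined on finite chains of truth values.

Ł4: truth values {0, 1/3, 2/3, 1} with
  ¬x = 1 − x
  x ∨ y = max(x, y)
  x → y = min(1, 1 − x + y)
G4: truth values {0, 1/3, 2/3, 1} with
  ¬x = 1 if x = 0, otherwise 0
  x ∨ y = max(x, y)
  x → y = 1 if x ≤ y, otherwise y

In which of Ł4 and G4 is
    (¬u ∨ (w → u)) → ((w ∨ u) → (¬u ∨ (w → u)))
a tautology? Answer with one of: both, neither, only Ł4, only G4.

both

In Ł4: every assignment gives 1 — tautology.
In G4: every assignment gives 1 — tautology.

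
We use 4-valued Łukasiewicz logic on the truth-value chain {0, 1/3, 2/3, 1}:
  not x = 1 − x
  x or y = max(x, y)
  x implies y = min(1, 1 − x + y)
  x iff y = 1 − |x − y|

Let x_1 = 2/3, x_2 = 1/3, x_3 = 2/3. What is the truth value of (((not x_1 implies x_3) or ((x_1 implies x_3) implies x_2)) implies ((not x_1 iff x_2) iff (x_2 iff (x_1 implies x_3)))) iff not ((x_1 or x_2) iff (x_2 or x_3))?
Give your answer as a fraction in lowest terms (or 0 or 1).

not x_1 = not 2/3 = 1/3
not x_1 implies x_3 = 1/3 implies 2/3 = 1
x_1 implies x_3 = 2/3 implies 2/3 = 1
(x_1 implies x_3) implies x_2 = 1 implies 1/3 = 1/3
(not x_1 implies x_3) or ((x_1 implies x_3) implies x_2) = 1 or 1/3 = 1
not x_1 = not 2/3 = 1/3
not x_1 iff x_2 = 1/3 iff 1/3 = 1
x_1 implies x_3 = 2/3 implies 2/3 = 1
x_2 iff (x_1 implies x_3) = 1/3 iff 1 = 1/3
(not x_1 iff x_2) iff (x_2 iff (x_1 implies x_3)) = 1 iff 1/3 = 1/3
((not x_1 implies x_3) or ((x_1 implies x_3) implies x_2)) implies ((not x_1 iff x_2) iff (x_2 iff (x_1 implies x_3))) = 1 implies 1/3 = 1/3
x_1 or x_2 = 2/3 or 1/3 = 2/3
x_2 or x_3 = 1/3 or 2/3 = 2/3
(x_1 or x_2) iff (x_2 or x_3) = 2/3 iff 2/3 = 1
not ((x_1 or x_2) iff (x_2 or x_3)) = not 1 = 0
(((not x_1 implies x_3) or ((x_1 implies x_3) implies x_2)) implies ((not x_1 iff x_2) iff (x_2 iff (x_1 implies x_3)))) iff not ((x_1 or x_2) iff (x_2 or x_3)) = 1/3 iff 0 = 2/3

2/3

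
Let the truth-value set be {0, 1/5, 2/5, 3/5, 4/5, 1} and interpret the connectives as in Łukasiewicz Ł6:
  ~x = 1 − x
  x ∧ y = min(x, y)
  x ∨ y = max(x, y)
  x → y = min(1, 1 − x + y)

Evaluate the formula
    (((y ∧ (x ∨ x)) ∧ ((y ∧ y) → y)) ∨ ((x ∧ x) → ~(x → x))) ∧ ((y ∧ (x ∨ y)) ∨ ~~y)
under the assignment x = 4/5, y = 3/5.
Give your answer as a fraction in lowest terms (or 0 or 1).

3/5

x ∨ x = 4/5 ∨ 4/5 = 4/5
y ∧ (x ∨ x) = 3/5 ∧ 4/5 = 3/5
y ∧ y = 3/5 ∧ 3/5 = 3/5
(y ∧ y) → y = 3/5 → 3/5 = 1
(y ∧ (x ∨ x)) ∧ ((y ∧ y) → y) = 3/5 ∧ 1 = 3/5
x ∧ x = 4/5 ∧ 4/5 = 4/5
x → x = 4/5 → 4/5 = 1
~(x → x) = ~1 = 0
(x ∧ x) → ~(x → x) = 4/5 → 0 = 1/5
((y ∧ (x ∨ x)) ∧ ((y ∧ y) → y)) ∨ ((x ∧ x) → ~(x → x)) = 3/5 ∨ 1/5 = 3/5
x ∨ y = 4/5 ∨ 3/5 = 4/5
y ∧ (x ∨ y) = 3/5 ∧ 4/5 = 3/5
~y = ~3/5 = 2/5
~~y = ~2/5 = 3/5
(y ∧ (x ∨ y)) ∨ ~~y = 3/5 ∨ 3/5 = 3/5
(((y ∧ (x ∨ x)) ∧ ((y ∧ y) → y)) ∨ ((x ∧ x) → ~(x → x))) ∧ ((y ∧ (x ∨ y)) ∨ ~~y) = 3/5 ∧ 3/5 = 3/5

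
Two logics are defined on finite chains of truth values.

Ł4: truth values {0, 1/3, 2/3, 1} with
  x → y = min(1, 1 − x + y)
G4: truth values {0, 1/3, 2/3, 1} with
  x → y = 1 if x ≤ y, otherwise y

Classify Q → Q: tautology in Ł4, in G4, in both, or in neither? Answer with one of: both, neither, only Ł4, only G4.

In Ł4: every assignment gives 1 — tautology.
In G4: every assignment gives 1 — tautology.

both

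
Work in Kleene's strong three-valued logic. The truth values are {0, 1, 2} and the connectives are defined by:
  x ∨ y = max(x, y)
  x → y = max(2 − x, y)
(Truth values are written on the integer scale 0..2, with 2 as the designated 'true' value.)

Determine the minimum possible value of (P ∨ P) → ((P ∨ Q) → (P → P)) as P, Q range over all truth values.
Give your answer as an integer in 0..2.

1

Take P = 1, Q = 0:
P ∨ P = 1 ∨ 1 = 1
P ∨ Q = 1 ∨ 0 = 1
P → P = 1 → 1 = 1
(P ∨ Q) → (P → P) = 1 → 1 = 1
(P ∨ P) → ((P ∨ Q) → (P → P)) = 1 → 1 = 1
No assignment yields a value below 1, so this is the minimum.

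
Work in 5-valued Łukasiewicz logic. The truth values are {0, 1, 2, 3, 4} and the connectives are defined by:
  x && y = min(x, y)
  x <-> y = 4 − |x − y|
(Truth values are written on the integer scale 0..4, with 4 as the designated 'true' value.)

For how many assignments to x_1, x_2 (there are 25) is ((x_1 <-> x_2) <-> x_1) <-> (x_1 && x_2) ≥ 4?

value 4: 9 assignments (counts)
value 3: 4 assignments
value 2: 8 assignments
value 1: 2 assignments
value 0: 2 assignments
So 9 of the 25 assignments meet the threshold.

9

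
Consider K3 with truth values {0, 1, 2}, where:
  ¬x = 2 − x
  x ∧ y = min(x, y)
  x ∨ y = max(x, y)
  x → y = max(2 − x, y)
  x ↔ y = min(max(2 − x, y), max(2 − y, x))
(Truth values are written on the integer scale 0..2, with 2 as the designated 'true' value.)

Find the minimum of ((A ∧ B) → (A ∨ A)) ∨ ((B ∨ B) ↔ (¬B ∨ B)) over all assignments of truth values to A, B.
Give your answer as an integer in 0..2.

1

Take A = 1, B = 1:
A ∧ B = 1 ∧ 1 = 1
A ∨ A = 1 ∨ 1 = 1
(A ∧ B) → (A ∨ A) = 1 → 1 = 1
B ∨ B = 1 ∨ 1 = 1
¬B = ¬1 = 1
¬B ∨ B = 1 ∨ 1 = 1
(B ∨ B) ↔ (¬B ∨ B) = 1 ↔ 1 = 1
((A ∧ B) → (A ∨ A)) ∨ ((B ∨ B) ↔ (¬B ∨ B)) = 1 ∨ 1 = 1
No assignment yields a value below 1, so this is the minimum.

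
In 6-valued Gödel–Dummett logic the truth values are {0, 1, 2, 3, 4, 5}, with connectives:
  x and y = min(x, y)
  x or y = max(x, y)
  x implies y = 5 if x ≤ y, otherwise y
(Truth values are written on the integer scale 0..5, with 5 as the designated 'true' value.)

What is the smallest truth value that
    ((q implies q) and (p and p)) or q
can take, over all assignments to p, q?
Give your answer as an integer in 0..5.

0

Take p = 0, q = 0:
q implies q = 0 implies 0 = 5
p and p = 0 and 0 = 0
(q implies q) and (p and p) = 5 and 0 = 0
((q implies q) and (p and p)) or q = 0 or 0 = 0
No assignment yields a value below 0, so this is the minimum.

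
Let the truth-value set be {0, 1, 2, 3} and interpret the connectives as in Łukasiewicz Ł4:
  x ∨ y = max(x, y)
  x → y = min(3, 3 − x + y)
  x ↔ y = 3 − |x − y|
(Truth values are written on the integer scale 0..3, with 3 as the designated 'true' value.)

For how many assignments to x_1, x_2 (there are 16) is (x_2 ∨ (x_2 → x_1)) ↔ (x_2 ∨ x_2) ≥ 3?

x_1 = 0, x_2 = 0 ↦ 0  <
x_1 = 0, x_2 = 1 ↦ 2  <
x_1 = 0, x_2 = 2 ↦ 3  ≥
x_1 = 0, x_2 = 3 ↦ 3  ≥
x_1 = 1, x_2 = 0 ↦ 0  <
x_1 = 1, x_2 = 1 ↦ 1  <
x_1 = 1, x_2 = 2 ↦ 3  ≥
x_1 = 1, x_2 = 3 ↦ 3  ≥
x_1 = 2, x_2 = 0 ↦ 0  <
x_1 = 2, x_2 = 1 ↦ 1  <
x_1 = 2, x_2 = 2 ↦ 2  <
x_1 = 2, x_2 = 3 ↦ 3  ≥
x_1 = 3, x_2 = 0 ↦ 0  <
x_1 = 3, x_2 = 1 ↦ 1  <
x_1 = 3, x_2 = 2 ↦ 2  <
x_1 = 3, x_2 = 3 ↦ 3  ≥
So 6 of the 16 assignments meet the threshold.

6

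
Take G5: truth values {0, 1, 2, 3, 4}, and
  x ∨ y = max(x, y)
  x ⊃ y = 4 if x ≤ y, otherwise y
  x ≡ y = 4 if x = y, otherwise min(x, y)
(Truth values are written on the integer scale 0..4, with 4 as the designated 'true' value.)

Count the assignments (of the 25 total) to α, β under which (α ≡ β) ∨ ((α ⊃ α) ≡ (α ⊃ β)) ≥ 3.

16

value 4: 15 assignments (counts)
value 3: 1 assignment (counts)
value 2: 2 assignments
value 1: 3 assignments
value 0: 4 assignments
So 16 of the 25 assignments meet the threshold.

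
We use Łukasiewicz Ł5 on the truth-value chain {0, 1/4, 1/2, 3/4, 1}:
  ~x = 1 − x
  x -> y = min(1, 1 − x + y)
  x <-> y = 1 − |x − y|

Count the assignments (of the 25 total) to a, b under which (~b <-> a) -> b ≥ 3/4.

18

value 1: 13 assignments (counts)
value 3/4: 5 assignments (counts)
value 1/2: 4 assignments
value 1/4: 2 assignments
value 0: 1 assignment
So 18 of the 25 assignments meet the threshold.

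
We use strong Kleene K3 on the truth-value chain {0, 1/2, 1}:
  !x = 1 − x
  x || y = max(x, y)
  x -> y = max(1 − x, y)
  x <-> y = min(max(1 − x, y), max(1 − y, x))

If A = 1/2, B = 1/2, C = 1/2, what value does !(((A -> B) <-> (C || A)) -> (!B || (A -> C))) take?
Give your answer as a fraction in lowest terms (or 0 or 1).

1/2

A -> B = 1/2 -> 1/2 = 1/2
C || A = 1/2 || 1/2 = 1/2
(A -> B) <-> (C || A) = 1/2 <-> 1/2 = 1/2
!B = !1/2 = 1/2
A -> C = 1/2 -> 1/2 = 1/2
!B || (A -> C) = 1/2 || 1/2 = 1/2
((A -> B) <-> (C || A)) -> (!B || (A -> C)) = 1/2 -> 1/2 = 1/2
!(((A -> B) <-> (C || A)) -> (!B || (A -> C))) = !1/2 = 1/2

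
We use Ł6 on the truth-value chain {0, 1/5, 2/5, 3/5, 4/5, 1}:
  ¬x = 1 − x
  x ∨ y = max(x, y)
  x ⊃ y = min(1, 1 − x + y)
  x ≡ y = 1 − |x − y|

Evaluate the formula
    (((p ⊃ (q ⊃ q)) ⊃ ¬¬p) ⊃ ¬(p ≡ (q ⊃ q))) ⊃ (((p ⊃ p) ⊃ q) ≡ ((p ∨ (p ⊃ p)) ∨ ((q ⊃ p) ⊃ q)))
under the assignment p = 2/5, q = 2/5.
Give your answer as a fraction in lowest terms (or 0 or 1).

2/5

q ⊃ q = 2/5 ⊃ 2/5 = 1
p ⊃ (q ⊃ q) = 2/5 ⊃ 1 = 1
¬p = ¬2/5 = 3/5
¬¬p = ¬3/5 = 2/5
(p ⊃ (q ⊃ q)) ⊃ ¬¬p = 1 ⊃ 2/5 = 2/5
q ⊃ q = 2/5 ⊃ 2/5 = 1
p ≡ (q ⊃ q) = 2/5 ≡ 1 = 2/5
¬(p ≡ (q ⊃ q)) = ¬2/5 = 3/5
((p ⊃ (q ⊃ q)) ⊃ ¬¬p) ⊃ ¬(p ≡ (q ⊃ q)) = 2/5 ⊃ 3/5 = 1
p ⊃ p = 2/5 ⊃ 2/5 = 1
(p ⊃ p) ⊃ q = 1 ⊃ 2/5 = 2/5
p ⊃ p = 2/5 ⊃ 2/5 = 1
p ∨ (p ⊃ p) = 2/5 ∨ 1 = 1
q ⊃ p = 2/5 ⊃ 2/5 = 1
(q ⊃ p) ⊃ q = 1 ⊃ 2/5 = 2/5
(p ∨ (p ⊃ p)) ∨ ((q ⊃ p) ⊃ q) = 1 ∨ 2/5 = 1
((p ⊃ p) ⊃ q) ≡ ((p ∨ (p ⊃ p)) ∨ ((q ⊃ p) ⊃ q)) = 2/5 ≡ 1 = 2/5
(((p ⊃ (q ⊃ q)) ⊃ ¬¬p) ⊃ ¬(p ≡ (q ⊃ q))) ⊃ (((p ⊃ p) ⊃ q) ≡ ((p ∨ (p ⊃ p)) ∨ ((q ⊃ p) ⊃ q))) = 1 ⊃ 2/5 = 2/5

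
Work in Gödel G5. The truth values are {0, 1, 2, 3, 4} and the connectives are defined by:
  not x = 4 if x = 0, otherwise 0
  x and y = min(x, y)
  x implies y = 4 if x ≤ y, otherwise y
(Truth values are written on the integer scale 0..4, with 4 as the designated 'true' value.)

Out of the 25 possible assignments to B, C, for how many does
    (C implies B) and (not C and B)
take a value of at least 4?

1

value 4: 1 assignment (counts)
value 3: 1 assignment
value 2: 1 assignment
value 1: 1 assignment
value 0: 21 assignments
So 1 of the 25 assignments meets the threshold.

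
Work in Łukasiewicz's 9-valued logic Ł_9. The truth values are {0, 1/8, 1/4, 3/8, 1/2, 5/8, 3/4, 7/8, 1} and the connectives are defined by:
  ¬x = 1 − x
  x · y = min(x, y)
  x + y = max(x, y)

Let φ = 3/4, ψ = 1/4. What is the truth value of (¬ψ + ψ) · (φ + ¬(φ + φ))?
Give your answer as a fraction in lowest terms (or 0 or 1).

¬ψ = ¬1/4 = 3/4
¬ψ + ψ = 3/4 + 1/4 = 3/4
φ + φ = 3/4 + 3/4 = 3/4
¬(φ + φ) = ¬3/4 = 1/4
φ + ¬(φ + φ) = 3/4 + 1/4 = 3/4
(¬ψ + ψ) · (φ + ¬(φ + φ)) = 3/4 · 3/4 = 3/4

3/4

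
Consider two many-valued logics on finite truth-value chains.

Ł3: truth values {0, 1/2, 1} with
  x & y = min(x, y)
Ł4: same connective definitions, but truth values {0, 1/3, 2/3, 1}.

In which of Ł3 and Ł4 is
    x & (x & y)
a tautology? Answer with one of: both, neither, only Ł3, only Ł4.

neither

In Ł3: at x = 0, y = 0 the value is 0 — not a tautology.
In Ł4: at x = 0, y = 0 the value is 0 — not a tautology.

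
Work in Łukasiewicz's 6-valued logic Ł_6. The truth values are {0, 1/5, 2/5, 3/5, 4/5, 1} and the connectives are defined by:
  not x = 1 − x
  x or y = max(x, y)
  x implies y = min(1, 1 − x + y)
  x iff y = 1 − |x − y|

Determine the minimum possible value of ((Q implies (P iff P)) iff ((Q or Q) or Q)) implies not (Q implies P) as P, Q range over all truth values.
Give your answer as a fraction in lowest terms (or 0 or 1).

Take P = 1, Q = 1:
P iff P = 1 iff 1 = 1
Q implies (P iff P) = 1 implies 1 = 1
Q or Q = 1 or 1 = 1
(Q or Q) or Q = 1 or 1 = 1
(Q implies (P iff P)) iff ((Q or Q) or Q) = 1 iff 1 = 1
Q implies P = 1 implies 1 = 1
not (Q implies P) = not 1 = 0
((Q implies (P iff P)) iff ((Q or Q) or Q)) implies not (Q implies P) = 1 implies 0 = 0
No assignment yields a value below 0, so this is the minimum.

0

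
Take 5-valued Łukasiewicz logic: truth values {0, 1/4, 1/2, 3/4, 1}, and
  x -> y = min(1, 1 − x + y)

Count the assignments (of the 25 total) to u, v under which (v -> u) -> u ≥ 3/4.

value 1: 9 assignments (counts)
value 3/4: 7 assignments (counts)
value 1/2: 5 assignments
value 1/4: 3 assignments
value 0: 1 assignment
So 16 of the 25 assignments meet the threshold.

16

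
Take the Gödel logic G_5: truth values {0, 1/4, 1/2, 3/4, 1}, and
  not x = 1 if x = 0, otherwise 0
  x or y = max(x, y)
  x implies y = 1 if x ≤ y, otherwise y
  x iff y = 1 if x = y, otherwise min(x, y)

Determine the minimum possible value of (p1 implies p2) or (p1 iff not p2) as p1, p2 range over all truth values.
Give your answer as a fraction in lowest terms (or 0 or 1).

1/4

Take p1 = 1/4, p2 = 0:
p1 implies p2 = 1/4 implies 0 = 0
not p2 = not 0 = 1
p1 iff not p2 = 1/4 iff 1 = 1/4
(p1 implies p2) or (p1 iff not p2) = 0 or 1/4 = 1/4
No assignment yields a value below 1/4, so this is the minimum.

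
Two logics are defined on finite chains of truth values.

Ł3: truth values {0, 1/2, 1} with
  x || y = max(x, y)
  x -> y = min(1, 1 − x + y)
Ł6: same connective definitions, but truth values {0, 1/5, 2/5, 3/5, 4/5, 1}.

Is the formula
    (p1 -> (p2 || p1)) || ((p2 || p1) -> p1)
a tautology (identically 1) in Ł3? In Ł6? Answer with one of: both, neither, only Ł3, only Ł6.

In Ł3: every assignment gives 1 — tautology.
In Ł6: every assignment gives 1 — tautology.

both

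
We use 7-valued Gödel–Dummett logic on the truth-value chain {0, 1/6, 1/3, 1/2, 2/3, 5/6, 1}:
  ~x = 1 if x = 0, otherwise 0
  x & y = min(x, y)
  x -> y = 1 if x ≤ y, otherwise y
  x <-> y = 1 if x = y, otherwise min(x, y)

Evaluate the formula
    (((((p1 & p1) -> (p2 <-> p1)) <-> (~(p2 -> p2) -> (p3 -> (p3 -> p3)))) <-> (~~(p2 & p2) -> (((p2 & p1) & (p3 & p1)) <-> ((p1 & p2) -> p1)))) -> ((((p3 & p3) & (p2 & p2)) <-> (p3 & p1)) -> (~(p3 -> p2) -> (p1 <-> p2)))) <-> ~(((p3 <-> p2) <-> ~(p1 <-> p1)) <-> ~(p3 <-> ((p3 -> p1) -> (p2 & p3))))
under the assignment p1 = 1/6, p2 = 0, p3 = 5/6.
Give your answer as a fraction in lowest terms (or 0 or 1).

0

p1 & p1 = 1/6 & 1/6 = 1/6
p2 <-> p1 = 0 <-> 1/6 = 0
(p1 & p1) -> (p2 <-> p1) = 1/6 -> 0 = 0
p2 -> p2 = 0 -> 0 = 1
~(p2 -> p2) = ~1 = 0
p3 -> p3 = 5/6 -> 5/6 = 1
p3 -> (p3 -> p3) = 5/6 -> 1 = 1
~(p2 -> p2) -> (p3 -> (p3 -> p3)) = 0 -> 1 = 1
((p1 & p1) -> (p2 <-> p1)) <-> (~(p2 -> p2) -> (p3 -> (p3 -> p3))) = 0 <-> 1 = 0
p2 & p2 = 0 & 0 = 0
~(p2 & p2) = ~0 = 1
~~(p2 & p2) = ~1 = 0
p2 & p1 = 0 & 1/6 = 0
p3 & p1 = 5/6 & 1/6 = 1/6
(p2 & p1) & (p3 & p1) = 0 & 1/6 = 0
p1 & p2 = 1/6 & 0 = 0
(p1 & p2) -> p1 = 0 -> 1/6 = 1
((p2 & p1) & (p3 & p1)) <-> ((p1 & p2) -> p1) = 0 <-> 1 = 0
~~(p2 & p2) -> (((p2 & p1) & (p3 & p1)) <-> ((p1 & p2) -> p1)) = 0 -> 0 = 1
(((p1 & p1) -> (p2 <-> p1)) <-> (~(p2 -> p2) -> (p3 -> (p3 -> p3)))) <-> (~~(p2 & p2) -> (((p2 & p1) & (p3 & p1)) <-> ((p1 & p2) -> p1))) = 0 <-> 1 = 0
p3 & p3 = 5/6 & 5/6 = 5/6
p2 & p2 = 0 & 0 = 0
(p3 & p3) & (p2 & p2) = 5/6 & 0 = 0
p3 & p1 = 5/6 & 1/6 = 1/6
((p3 & p3) & (p2 & p2)) <-> (p3 & p1) = 0 <-> 1/6 = 0
p3 -> p2 = 5/6 -> 0 = 0
~(p3 -> p2) = ~0 = 1
p1 <-> p2 = 1/6 <-> 0 = 0
~(p3 -> p2) -> (p1 <-> p2) = 1 -> 0 = 0
(((p3 & p3) & (p2 & p2)) <-> (p3 & p1)) -> (~(p3 -> p2) -> (p1 <-> p2)) = 0 -> 0 = 1
((((p1 & p1) -> (p2 <-> p1)) <-> (~(p2 -> p2) -> (p3 -> (p3 -> p3)))) <-> (~~(p2 & p2) -> (((p2 & p1) & (p3 & p1)) <-> ((p1 & p2) -> p1)))) -> ((((p3 & p3) & (p2 & p2)) <-> (p3 & p1)) -> (~(p3 -> p2) -> (p1 <-> p2))) = 0 -> 1 = 1
p3 <-> p2 = 5/6 <-> 0 = 0
p1 <-> p1 = 1/6 <-> 1/6 = 1
~(p1 <-> p1) = ~1 = 0
(p3 <-> p2) <-> ~(p1 <-> p1) = 0 <-> 0 = 1
p3 -> p1 = 5/6 -> 1/6 = 1/6
p2 & p3 = 0 & 5/6 = 0
(p3 -> p1) -> (p2 & p3) = 1/6 -> 0 = 0
p3 <-> ((p3 -> p1) -> (p2 & p3)) = 5/6 <-> 0 = 0
~(p3 <-> ((p3 -> p1) -> (p2 & p3))) = ~0 = 1
((p3 <-> p2) <-> ~(p1 <-> p1)) <-> ~(p3 <-> ((p3 -> p1) -> (p2 & p3))) = 1 <-> 1 = 1
~(((p3 <-> p2) <-> ~(p1 <-> p1)) <-> ~(p3 <-> ((p3 -> p1) -> (p2 & p3)))) = ~1 = 0
(((((p1 & p1) -> (p2 <-> p1)) <-> (~(p2 -> p2) -> (p3 -> (p3 -> p3)))) <-> (~~(p2 & p2) -> (((p2 & p1) & (p3 & p1)) <-> ((p1 & p2) -> p1)))) -> ((((p3 & p3) & (p2 & p2)) <-> (p3 & p1)) -> (~(p3 -> p2) -> (p1 <-> p2)))) <-> ~(((p3 <-> p2) <-> ~(p1 <-> p1)) <-> ~(p3 <-> ((p3 -> p1) -> (p2 & p3)))) = 1 <-> 0 = 0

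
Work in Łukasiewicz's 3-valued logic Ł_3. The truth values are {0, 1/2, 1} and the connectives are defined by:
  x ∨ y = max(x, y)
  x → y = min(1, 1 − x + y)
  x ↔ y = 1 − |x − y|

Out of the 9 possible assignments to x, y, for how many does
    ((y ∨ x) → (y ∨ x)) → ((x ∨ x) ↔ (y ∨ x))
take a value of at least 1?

x = 0, y = 0 ↦ 1  ≥
x = 0, y = 1/2 ↦ 1/2  <
x = 0, y = 1 ↦ 0  <
x = 1/2, y = 0 ↦ 1  ≥
x = 1/2, y = 1/2 ↦ 1  ≥
x = 1/2, y = 1 ↦ 1/2  <
x = 1, y = 0 ↦ 1  ≥
x = 1, y = 1/2 ↦ 1  ≥
x = 1, y = 1 ↦ 1  ≥
So 6 of the 9 assignments meet the threshold.

6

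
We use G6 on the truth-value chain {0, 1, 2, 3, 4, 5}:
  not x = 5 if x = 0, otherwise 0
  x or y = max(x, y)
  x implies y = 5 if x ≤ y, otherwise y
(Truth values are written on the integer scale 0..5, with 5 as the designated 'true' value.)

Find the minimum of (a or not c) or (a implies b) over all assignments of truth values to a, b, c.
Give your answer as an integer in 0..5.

1

Take a = 1, b = 0, c = 1:
not c = not 1 = 0
a or not c = 1 or 0 = 1
a implies b = 1 implies 0 = 0
(a or not c) or (a implies b) = 1 or 0 = 1
No assignment yields a value below 1, so this is the minimum.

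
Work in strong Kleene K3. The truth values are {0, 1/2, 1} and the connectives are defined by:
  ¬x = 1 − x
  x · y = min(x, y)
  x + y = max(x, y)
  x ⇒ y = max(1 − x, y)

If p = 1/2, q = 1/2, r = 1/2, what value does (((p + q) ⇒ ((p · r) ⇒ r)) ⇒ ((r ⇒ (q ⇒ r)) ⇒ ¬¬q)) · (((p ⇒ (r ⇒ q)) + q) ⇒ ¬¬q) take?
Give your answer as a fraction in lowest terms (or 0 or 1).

1/2

p + q = 1/2 + 1/2 = 1/2
p · r = 1/2 · 1/2 = 1/2
(p · r) ⇒ r = 1/2 ⇒ 1/2 = 1/2
(p + q) ⇒ ((p · r) ⇒ r) = 1/2 ⇒ 1/2 = 1/2
q ⇒ r = 1/2 ⇒ 1/2 = 1/2
r ⇒ (q ⇒ r) = 1/2 ⇒ 1/2 = 1/2
¬q = ¬1/2 = 1/2
¬¬q = ¬1/2 = 1/2
(r ⇒ (q ⇒ r)) ⇒ ¬¬q = 1/2 ⇒ 1/2 = 1/2
((p + q) ⇒ ((p · r) ⇒ r)) ⇒ ((r ⇒ (q ⇒ r)) ⇒ ¬¬q) = 1/2 ⇒ 1/2 = 1/2
r ⇒ q = 1/2 ⇒ 1/2 = 1/2
p ⇒ (r ⇒ q) = 1/2 ⇒ 1/2 = 1/2
(p ⇒ (r ⇒ q)) + q = 1/2 + 1/2 = 1/2
¬q = ¬1/2 = 1/2
¬¬q = ¬1/2 = 1/2
((p ⇒ (r ⇒ q)) + q) ⇒ ¬¬q = 1/2 ⇒ 1/2 = 1/2
(((p + q) ⇒ ((p · r) ⇒ r)) ⇒ ((r ⇒ (q ⇒ r)) ⇒ ¬¬q)) · (((p ⇒ (r ⇒ q)) + q) ⇒ ¬¬q) = 1/2 · 1/2 = 1/2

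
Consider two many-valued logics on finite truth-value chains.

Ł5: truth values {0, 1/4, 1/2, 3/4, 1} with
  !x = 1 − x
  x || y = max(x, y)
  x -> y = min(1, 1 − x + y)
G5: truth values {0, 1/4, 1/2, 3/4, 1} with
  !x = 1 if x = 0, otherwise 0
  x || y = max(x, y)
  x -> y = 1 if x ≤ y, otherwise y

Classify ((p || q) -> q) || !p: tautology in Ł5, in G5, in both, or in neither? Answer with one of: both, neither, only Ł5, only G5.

In Ł5: at p = 1/4, q = 0 the value is 3/4 — not a tautology.
In G5: at p = 1/4, q = 0 the value is 0 — not a tautology.

neither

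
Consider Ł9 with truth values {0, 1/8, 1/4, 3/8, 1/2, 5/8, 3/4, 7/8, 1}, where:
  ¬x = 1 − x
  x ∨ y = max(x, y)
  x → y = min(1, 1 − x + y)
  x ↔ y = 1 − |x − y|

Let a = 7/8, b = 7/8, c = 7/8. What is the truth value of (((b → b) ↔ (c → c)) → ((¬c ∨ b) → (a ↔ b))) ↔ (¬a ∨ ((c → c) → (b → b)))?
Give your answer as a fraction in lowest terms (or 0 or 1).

b → b = 7/8 → 7/8 = 1
c → c = 7/8 → 7/8 = 1
(b → b) ↔ (c → c) = 1 ↔ 1 = 1
¬c = ¬7/8 = 1/8
¬c ∨ b = 1/8 ∨ 7/8 = 7/8
a ↔ b = 7/8 ↔ 7/8 = 1
(¬c ∨ b) → (a ↔ b) = 7/8 → 1 = 1
((b → b) ↔ (c → c)) → ((¬c ∨ b) → (a ↔ b)) = 1 → 1 = 1
¬a = ¬7/8 = 1/8
c → c = 7/8 → 7/8 = 1
b → b = 7/8 → 7/8 = 1
(c → c) → (b → b) = 1 → 1 = 1
¬a ∨ ((c → c) → (b → b)) = 1/8 ∨ 1 = 1
(((b → b) ↔ (c → c)) → ((¬c ∨ b) → (a ↔ b))) ↔ (¬a ∨ ((c → c) → (b → b))) = 1 ↔ 1 = 1

1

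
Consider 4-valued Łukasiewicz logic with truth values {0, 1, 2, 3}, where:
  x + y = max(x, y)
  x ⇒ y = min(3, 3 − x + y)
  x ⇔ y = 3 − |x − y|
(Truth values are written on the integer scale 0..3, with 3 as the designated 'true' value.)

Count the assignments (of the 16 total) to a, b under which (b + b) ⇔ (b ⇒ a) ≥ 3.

2

a = 0, b = 0 ↦ 0  <
a = 0, b = 1 ↦ 2  <
a = 0, b = 2 ↦ 2  <
a = 0, b = 3 ↦ 0  <
a = 1, b = 0 ↦ 0  <
a = 1, b = 1 ↦ 1  <
a = 1, b = 2 ↦ 3  ≥
a = 1, b = 3 ↦ 1  <
a = 2, b = 0 ↦ 0  <
a = 2, b = 1 ↦ 1  <
a = 2, b = 2 ↦ 2  <
a = 2, b = 3 ↦ 2  <
a = 3, b = 0 ↦ 0  <
a = 3, b = 1 ↦ 1  <
a = 3, b = 2 ↦ 2  <
a = 3, b = 3 ↦ 3  ≥
So 2 of the 16 assignments meet the threshold.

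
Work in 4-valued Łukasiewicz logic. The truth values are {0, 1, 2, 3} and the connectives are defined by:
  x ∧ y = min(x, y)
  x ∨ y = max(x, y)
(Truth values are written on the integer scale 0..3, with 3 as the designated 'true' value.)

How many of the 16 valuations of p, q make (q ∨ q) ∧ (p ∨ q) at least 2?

p = 0, q = 0 ↦ 0  <
p = 0, q = 1 ↦ 1  <
p = 0, q = 2 ↦ 2  ≥
p = 0, q = 3 ↦ 3  ≥
p = 1, q = 0 ↦ 0  <
p = 1, q = 1 ↦ 1  <
p = 1, q = 2 ↦ 2  ≥
p = 1, q = 3 ↦ 3  ≥
p = 2, q = 0 ↦ 0  <
p = 2, q = 1 ↦ 1  <
p = 2, q = 2 ↦ 2  ≥
p = 2, q = 3 ↦ 3  ≥
p = 3, q = 0 ↦ 0  <
p = 3, q = 1 ↦ 1  <
p = 3, q = 2 ↦ 2  ≥
p = 3, q = 3 ↦ 3  ≥
So 8 of the 16 assignments meet the threshold.

8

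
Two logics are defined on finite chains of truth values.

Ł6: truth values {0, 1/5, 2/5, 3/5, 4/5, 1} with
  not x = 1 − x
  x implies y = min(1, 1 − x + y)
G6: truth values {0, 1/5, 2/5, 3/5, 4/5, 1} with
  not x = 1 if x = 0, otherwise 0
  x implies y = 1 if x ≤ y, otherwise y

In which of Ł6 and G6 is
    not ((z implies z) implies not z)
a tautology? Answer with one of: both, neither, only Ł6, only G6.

In Ł6: at z = 0 the value is 0 — not a tautology.
In G6: at z = 0 the value is 0 — not a tautology.

neither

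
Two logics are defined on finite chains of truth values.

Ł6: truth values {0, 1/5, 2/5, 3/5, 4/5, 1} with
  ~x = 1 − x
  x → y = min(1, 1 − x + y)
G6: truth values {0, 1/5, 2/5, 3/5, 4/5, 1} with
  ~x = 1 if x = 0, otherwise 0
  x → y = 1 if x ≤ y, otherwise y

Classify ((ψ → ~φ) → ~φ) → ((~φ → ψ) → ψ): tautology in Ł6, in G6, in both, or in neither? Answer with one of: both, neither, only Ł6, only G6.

only Ł6

In Ł6: every assignment gives 1 — tautology.
In G6: at φ = 1/5, ψ = 1/5 the value is 1/5 — not a tautology.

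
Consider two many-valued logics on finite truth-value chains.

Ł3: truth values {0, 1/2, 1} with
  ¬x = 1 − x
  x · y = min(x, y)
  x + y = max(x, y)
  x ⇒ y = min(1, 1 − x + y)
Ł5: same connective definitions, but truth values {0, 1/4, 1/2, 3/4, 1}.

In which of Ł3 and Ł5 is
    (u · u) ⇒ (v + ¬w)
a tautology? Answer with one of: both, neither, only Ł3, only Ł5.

neither

In Ł3: at u = 1/2, v = 0, w = 1 the value is 1/2 — not a tautology.
In Ł5: at u = 1/4, v = 0, w = 1 the value is 3/4 — not a tautology.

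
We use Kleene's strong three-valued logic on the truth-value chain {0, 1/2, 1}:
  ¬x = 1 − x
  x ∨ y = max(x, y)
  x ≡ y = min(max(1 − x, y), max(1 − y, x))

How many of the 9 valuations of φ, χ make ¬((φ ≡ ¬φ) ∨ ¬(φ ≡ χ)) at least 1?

φ = 0, χ = 0 ↦ 1  ≥
φ = 0, χ = 1/2 ↦ 1/2  <
φ = 0, χ = 1 ↦ 0  <
φ = 1/2, χ = 0 ↦ 1/2  <
φ = 1/2, χ = 1/2 ↦ 1/2  <
φ = 1/2, χ = 1 ↦ 1/2  <
φ = 1, χ = 0 ↦ 0  <
φ = 1, χ = 1/2 ↦ 1/2  <
φ = 1, χ = 1 ↦ 1  ≥
So 2 of the 9 assignments meet the threshold.

2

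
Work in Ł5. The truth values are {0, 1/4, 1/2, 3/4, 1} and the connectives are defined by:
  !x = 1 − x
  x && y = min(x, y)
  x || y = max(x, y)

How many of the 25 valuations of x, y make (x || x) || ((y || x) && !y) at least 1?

value 1: 5 assignments (counts)
value 3/4: 5 assignments
value 1/2: 7 assignments
value 1/4: 6 assignments
value 0: 2 assignments
So 5 of the 25 assignments meet the threshold.

5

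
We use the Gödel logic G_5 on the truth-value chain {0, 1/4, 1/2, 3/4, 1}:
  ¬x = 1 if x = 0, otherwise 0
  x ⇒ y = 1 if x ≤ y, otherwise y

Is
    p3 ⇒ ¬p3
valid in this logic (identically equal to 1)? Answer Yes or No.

Counterexample: take p3 = 1/4.
¬p3 = ¬1/4 = 0
p3 ⇒ ¬p3 = 1/4 ⇒ 0 = 0
This gives 0 ≠ 1.

No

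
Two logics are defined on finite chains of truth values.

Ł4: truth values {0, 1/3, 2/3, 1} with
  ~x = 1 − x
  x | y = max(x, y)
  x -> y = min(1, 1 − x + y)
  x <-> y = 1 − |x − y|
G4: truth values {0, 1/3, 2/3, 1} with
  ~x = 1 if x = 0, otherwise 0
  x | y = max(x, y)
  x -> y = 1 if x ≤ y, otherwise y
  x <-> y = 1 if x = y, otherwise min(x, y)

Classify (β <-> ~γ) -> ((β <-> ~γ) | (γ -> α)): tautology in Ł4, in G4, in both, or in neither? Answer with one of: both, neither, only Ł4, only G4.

In Ł4: every assignment gives 1 — tautology.
In G4: every assignment gives 1 — tautology.

both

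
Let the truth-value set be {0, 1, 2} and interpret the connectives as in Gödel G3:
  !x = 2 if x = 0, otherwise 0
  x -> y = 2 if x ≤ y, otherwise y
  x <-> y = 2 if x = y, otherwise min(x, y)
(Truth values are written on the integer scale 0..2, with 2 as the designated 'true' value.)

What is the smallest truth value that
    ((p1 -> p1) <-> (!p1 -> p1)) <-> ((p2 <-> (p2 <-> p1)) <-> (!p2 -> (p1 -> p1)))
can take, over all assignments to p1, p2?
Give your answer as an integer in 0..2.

1

Take p1 = 1, p2 = 1:
p1 -> p1 = 1 -> 1 = 2
!p1 = !1 = 0
!p1 -> p1 = 0 -> 1 = 2
(p1 -> p1) <-> (!p1 -> p1) = 2 <-> 2 = 2
p2 <-> p1 = 1 <-> 1 = 2
p2 <-> (p2 <-> p1) = 1 <-> 2 = 1
!p2 = !1 = 0
p1 -> p1 = 1 -> 1 = 2
!p2 -> (p1 -> p1) = 0 -> 2 = 2
(p2 <-> (p2 <-> p1)) <-> (!p2 -> (p1 -> p1)) = 1 <-> 2 = 1
((p1 -> p1) <-> (!p1 -> p1)) <-> ((p2 <-> (p2 <-> p1)) <-> (!p2 -> (p1 -> p1))) = 2 <-> 1 = 1
No assignment yields a value below 1, so this is the minimum.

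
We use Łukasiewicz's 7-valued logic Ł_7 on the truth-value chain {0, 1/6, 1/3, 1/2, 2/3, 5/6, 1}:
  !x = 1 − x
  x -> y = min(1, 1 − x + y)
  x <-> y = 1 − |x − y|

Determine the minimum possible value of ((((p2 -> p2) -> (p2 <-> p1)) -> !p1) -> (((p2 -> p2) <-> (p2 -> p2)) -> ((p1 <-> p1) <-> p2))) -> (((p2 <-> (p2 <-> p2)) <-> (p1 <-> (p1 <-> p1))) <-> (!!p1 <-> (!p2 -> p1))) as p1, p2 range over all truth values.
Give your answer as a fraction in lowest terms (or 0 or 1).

1/2

Take p1 = 1/2, p2 = 1/2:
p2 -> p2 = 1/2 -> 1/2 = 1
p2 <-> p1 = 1/2 <-> 1/2 = 1
(p2 -> p2) -> (p2 <-> p1) = 1 -> 1 = 1
!p1 = !1/2 = 1/2
((p2 -> p2) -> (p2 <-> p1)) -> !p1 = 1 -> 1/2 = 1/2
p2 -> p2 = 1/2 -> 1/2 = 1
p2 -> p2 = 1/2 -> 1/2 = 1
(p2 -> p2) <-> (p2 -> p2) = 1 <-> 1 = 1
p1 <-> p1 = 1/2 <-> 1/2 = 1
(p1 <-> p1) <-> p2 = 1 <-> 1/2 = 1/2
((p2 -> p2) <-> (p2 -> p2)) -> ((p1 <-> p1) <-> p2) = 1 -> 1/2 = 1/2
(((p2 -> p2) -> (p2 <-> p1)) -> !p1) -> (((p2 -> p2) <-> (p2 -> p2)) -> ((p1 <-> p1) <-> p2)) = 1/2 -> 1/2 = 1
p2 <-> p2 = 1/2 <-> 1/2 = 1
p2 <-> (p2 <-> p2) = 1/2 <-> 1 = 1/2
p1 <-> p1 = 1/2 <-> 1/2 = 1
p1 <-> (p1 <-> p1) = 1/2 <-> 1 = 1/2
(p2 <-> (p2 <-> p2)) <-> (p1 <-> (p1 <-> p1)) = 1/2 <-> 1/2 = 1
!p1 = !1/2 = 1/2
!!p1 = !1/2 = 1/2
!p2 = !1/2 = 1/2
!p2 -> p1 = 1/2 -> 1/2 = 1
!!p1 <-> (!p2 -> p1) = 1/2 <-> 1 = 1/2
((p2 <-> (p2 <-> p2)) <-> (p1 <-> (p1 <-> p1))) <-> (!!p1 <-> (!p2 -> p1)) = 1 <-> 1/2 = 1/2
((((p2 -> p2) -> (p2 <-> p1)) -> !p1) -> (((p2 -> p2) <-> (p2 -> p2)) -> ((p1 <-> p1) <-> p2))) -> (((p2 <-> (p2 <-> p2)) <-> (p1 <-> (p1 <-> p1))) <-> (!!p1 <-> (!p2 -> p1))) = 1 -> 1/2 = 1/2
No assignment yields a value below 1/2, so this is the minimum.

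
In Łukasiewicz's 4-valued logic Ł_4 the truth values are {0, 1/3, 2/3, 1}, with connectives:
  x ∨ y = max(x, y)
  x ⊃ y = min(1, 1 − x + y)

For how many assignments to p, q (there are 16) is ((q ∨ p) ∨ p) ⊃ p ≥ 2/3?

p = 0, q = 0 ↦ 1  ≥
p = 0, q = 1/3 ↦ 2/3  ≥
p = 0, q = 2/3 ↦ 1/3  <
p = 0, q = 1 ↦ 0  <
p = 1/3, q = 0 ↦ 1  ≥
p = 1/3, q = 1/3 ↦ 1  ≥
p = 1/3, q = 2/3 ↦ 2/3  ≥
p = 1/3, q = 1 ↦ 1/3  <
p = 2/3, q = 0 ↦ 1  ≥
p = 2/3, q = 1/3 ↦ 1  ≥
p = 2/3, q = 2/3 ↦ 1  ≥
p = 2/3, q = 1 ↦ 2/3  ≥
p = 1, q = 0 ↦ 1  ≥
p = 1, q = 1/3 ↦ 1  ≥
p = 1, q = 2/3 ↦ 1  ≥
p = 1, q = 1 ↦ 1  ≥
So 13 of the 16 assignments meet the threshold.

13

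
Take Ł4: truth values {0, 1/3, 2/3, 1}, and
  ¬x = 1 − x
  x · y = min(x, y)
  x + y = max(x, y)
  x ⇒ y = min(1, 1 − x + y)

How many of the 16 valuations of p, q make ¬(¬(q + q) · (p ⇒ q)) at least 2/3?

p = 0, q = 0 ↦ 0  <
p = 0, q = 1/3 ↦ 1/3  <
p = 0, q = 2/3 ↦ 2/3  ≥
p = 0, q = 1 ↦ 1  ≥
p = 1/3, q = 0 ↦ 1/3  <
p = 1/3, q = 1/3 ↦ 1/3  <
p = 1/3, q = 2/3 ↦ 2/3  ≥
p = 1/3, q = 1 ↦ 1  ≥
p = 2/3, q = 0 ↦ 2/3  ≥
p = 2/3, q = 1/3 ↦ 1/3  <
p = 2/3, q = 2/3 ↦ 2/3  ≥
p = 2/3, q = 1 ↦ 1  ≥
p = 1, q = 0 ↦ 1  ≥
p = 1, q = 1/3 ↦ 2/3  ≥
p = 1, q = 2/3 ↦ 2/3  ≥
p = 1, q = 1 ↦ 1  ≥
So 11 of the 16 assignments meet the threshold.

11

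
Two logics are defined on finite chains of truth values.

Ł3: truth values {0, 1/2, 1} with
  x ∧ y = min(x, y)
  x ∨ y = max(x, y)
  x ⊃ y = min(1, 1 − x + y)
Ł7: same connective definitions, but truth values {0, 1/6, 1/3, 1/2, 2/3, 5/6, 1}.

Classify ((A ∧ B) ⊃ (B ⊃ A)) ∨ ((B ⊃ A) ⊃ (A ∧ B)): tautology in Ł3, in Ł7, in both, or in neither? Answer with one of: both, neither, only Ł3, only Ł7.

both

In Ł3: every assignment gives 1 — tautology.
In Ł7: every assignment gives 1 — tautology.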